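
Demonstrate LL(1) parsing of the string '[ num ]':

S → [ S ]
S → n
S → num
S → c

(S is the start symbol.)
Stack is shown with the top on the left.

Stack    Input      Action
--------------------------
S $      [ num ] $  output S → [ S ]
[ S ] $  [ num ] $  match '['
S ] $    num ] $    output S → num
num ] $  num ] $    match 'num'
] $      ] $        match ']'
$        $          accept

The string is accepted.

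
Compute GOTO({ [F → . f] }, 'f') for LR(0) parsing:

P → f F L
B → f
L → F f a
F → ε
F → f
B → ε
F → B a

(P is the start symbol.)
GOTO(I, 'f') = CLOSURE({ [A → αX.β] : [A → α.Xβ] ∈ I, X = 'f' })

Items with dot before 'f', with the dot advanced:
  [F → . f] → [F → f .]
Closure adds nothing (no advanced item has the dot before a non-terminal).

GOTO = { [F → f .] }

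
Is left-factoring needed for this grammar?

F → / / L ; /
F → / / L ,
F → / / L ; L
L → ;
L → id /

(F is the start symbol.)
Left-factoring is needed when two productions for the same non-terminal
share a common prefix on the right-hand side.

Productions for F:
  F → / / L ; /
  F → / / L ,
  F → / / L ; L
Productions for L:
  L → ;
  L → id /

Found common prefix '/ / L' in productions for F

Answer: Yes, F has productions with common prefix '/ / L'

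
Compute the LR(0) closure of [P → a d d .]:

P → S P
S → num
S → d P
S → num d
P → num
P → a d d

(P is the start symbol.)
{ [P → a d d .] }

To compute CLOSURE, for each item [A → α.Bβ] where B is a non-terminal, add [B → .γ] for all productions B → γ; repeat for the newly added items until nothing changes.

Start with: [P → a d d .]
The dot is at the end, so nothing is added.

CLOSURE = { [P → a d d .] }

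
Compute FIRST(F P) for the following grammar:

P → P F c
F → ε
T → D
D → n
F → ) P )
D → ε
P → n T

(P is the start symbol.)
FIRST sets of the non-terminals involved (from the grammar, by fixed-point iteration):
  FIRST(F) = { ')', ε }
  FIRST(P) = { 'n' }

To compute FIRST(F P), process the symbols left to right:
Symbol F is a non-terminal. Add FIRST(F) \ {ε} = { ')' }
F is nullable (ε ∈ FIRST(F)), continue to the next symbol.
Symbol P is a non-terminal. Add FIRST(P) \ {ε} = { 'n' }
P is not nullable (ε ∉ FIRST(P)), so stop here.
FIRST(F P) = { ')', 'n' }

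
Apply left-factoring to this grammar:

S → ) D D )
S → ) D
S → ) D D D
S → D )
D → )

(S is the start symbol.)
Left-factoring transforms A → αβ₁ | αβ₂ into A → αA' and A' → β₁ | β₂
(α is the longest common prefix among the alternatives). Repeat until
no nonterminal has two alternatives with a common prefix.

Round 1: S has alternatives sharing prefix ') D'. Introduce S': S → ) D S'
  Add: S' → D )
  Add: S' → ε
  Add: S' → D D

Round 2: S' has alternatives sharing prefix 'D'. Introduce S'': S' → D S''
  Add: S'' → )
  Add: S'' → D

No remaining common prefixes — done.

Resulting grammar:
S → ) D S'
S' → D S''
S'' → )
S'' → D
S' → ε
S → D )
D → )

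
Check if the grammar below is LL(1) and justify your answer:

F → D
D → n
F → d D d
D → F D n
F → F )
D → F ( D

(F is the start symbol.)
No. Predict set conflict for F: { 'd' }

A grammar is LL(1) if for each non-terminal N with multiple productions, the predict sets of those productions are pairwise disjoint, where PREDICT(N → α) = (FIRST(α) \ {ε}) ∪ (FOLLOW(N) if α ⇒* ε).

Relevant sets:
  FIRST(D) = { 'd', 'n' }
  FIRST(F) = { 'd', 'n' }

For F:
  PREDICT(F → D) = { 'd', 'n' }
  PREDICT(F → d D d) = { 'd' }
  PREDICT(F → F ')') = { 'd', 'n' }
For D:
  PREDICT(D → n) = { 'n' }
  PREDICT(D → F D n) = { 'd', 'n' }
  PREDICT(D → F '(' D) = { 'd', 'n' }

Conflict found: Predict set conflict for F: { 'd' }
The grammar is NOT LL(1).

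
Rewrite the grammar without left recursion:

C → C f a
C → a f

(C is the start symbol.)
C is directly left-recursive. The standard transformation for
  A → A α₁ | ... | A α_m | β₁ | ... | β_n
is
  A  → β₁ A' | ... | β_n A'
  A' → α₁ A' | ... | α_m A' | ε

C → a f becomes C → a f C'
C → C f a becomes C' → f a C'
Add C' → ε

Resulting grammar:
C → a f C'
C' → f a C'
C' → ε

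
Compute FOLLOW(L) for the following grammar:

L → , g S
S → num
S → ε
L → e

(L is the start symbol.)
{ $ }

To compute FOLLOW(L), find every occurrence of L on a right-hand side N → α L β: add FIRST(β) \ {ε}, and if β is empty or nullable also add FOLLOW(N). Iterate to a fixed point.

L is the start symbol, so $ ∈ FOLLOW(L).
L does not occur on any right-hand side.

Taking the union: FOLLOW(L) = { $ }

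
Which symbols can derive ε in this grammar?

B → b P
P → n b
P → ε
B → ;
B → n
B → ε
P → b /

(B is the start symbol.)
{ 'B', 'P' }

A non-terminal is nullable if it can derive ε (the empty string): either it has an ε-production, or it has a production whose right-hand side consists entirely of nullable non-terminals.

ε-productions: P → ε, B → ε
So P, B are immediately nullable.
Every non-terminal is now nullable.
Nullable = { 'B', 'P' }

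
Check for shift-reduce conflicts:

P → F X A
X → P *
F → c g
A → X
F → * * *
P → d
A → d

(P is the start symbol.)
Augment with P' → P and build the canonical LR(0) collection (I0 = CLOSURE({[P' → . P]}), then GOTO on every symbol after a dot until no new states appear). It has 15 states:
  I0: { [F → . * * *], [F → . c g], [P → . F X A], [P → . d], [P' → . P] }  — shift
  I1: { [F → * . * *] }  — shift
  I2: { [F → . * * *], [F → . c g], [P → . F X A], [P → . d], [P → F . X A], [X → . P *] }  — shift
  I3: { [P' → P .] }  — accept
  I4: { [F → c . g] }  — shift
  I5: { [P → d .] }  — reduce
  I6: { [F → c g .] }  — reduce
  I7: { [X → P . *] }  — shift
  I8: { [A → . X], [A → . d], [F → . * * *], [F → . c g], [P → . F X A], [P → . d], [P → F X . A], [X → . P *] }  — shift
  I9: { [P → F X A .] }  — reduce
  I10: { [A → X .] }  — reduce
  I11: { [A → d .], [P → d .] }  — 2 reduces
  I12: { [X → P * .] }  — reduce
  I13: { [F → * * . *] }  — shift
  I14: { [F → * * * .] }  — reduce

No state contains both a complete item and a shift item.

Answer: No shift-reduce conflicts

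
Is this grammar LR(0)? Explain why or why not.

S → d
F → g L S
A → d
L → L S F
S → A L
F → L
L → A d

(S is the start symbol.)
Augment with S' → S and build the canonical LR(0) collection (I0 = CLOSURE({[S' → . S]}), then GOTO on every symbol after a dot until no new states appear). It has 14 states:
  I0: { [A → . d], [S → . A L], [S → . d], [S' → . S] }  — shift
  I1: { [A → . d], [L → . A d], [L → . L S F], [S → A . L] }  — shift
  I2: { [S' → S .] }  — accept
  I3: { [A → d .], [S → d .] }  — 2 reduces
  I4: { [L → A . d] }  — shift
  I5: { [A → . d], [L → L . S F], [S → . A L], [S → . d], [S → A L .] }  — shift, reduce
  I6: { [A → d .] }  — reduce
  I7: { [A → . d], [F → . L], [F → . g L S], [L → . A d], [L → . L S F], [L → L S . F] }  — shift
  I8: { [L → L S F .] }  — reduce
  I9: { [A → . d], [F → L .], [L → L . S F], [S → . A L], [S → . d] }  — shift, reduce
  I10: { [A → . d], [F → g . L S], [L → . A d], [L → . L S F] }  — shift
  I11: { [A → . d], [F → g L . S], [L → L . S F], [S → . A L], [S → . d] }  — shift
  I12: { [A → . d], [F → . L], [F → . g L S], [F → g L S .], [L → . A d], [L → . L S F], [L → L S . F] }  — shift, reduce
  I13: { [L → A d .] }  — reduce

Conflict in state I3:
  Reduce-reduce conflict: [A → d .] and [S → d .]
So the grammar is NOT LR(0).

Answer: No. Reduce-reduce conflict: [A → d .] and [S → d .]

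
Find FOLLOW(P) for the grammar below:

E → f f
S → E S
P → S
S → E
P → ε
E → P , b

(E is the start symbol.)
{ ',' }

In E → P , b: P is followed by ',' b, add FIRST(',' b) \ {ε} = { ',' }

Taking the union: FOLLOW(P) = { ',' }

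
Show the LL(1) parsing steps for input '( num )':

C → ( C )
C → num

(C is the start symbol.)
Stack is shown with the top on the left.

Stack    Input      Action
--------------------------
C $      ( num ) $  output C → ( C )
( C ) $  ( num ) $  match '('
C ) $    num ) $    output C → num
num ) $  num ) $    match 'num'
) $      ) $        match ')'
$        $          accept

The string is accepted.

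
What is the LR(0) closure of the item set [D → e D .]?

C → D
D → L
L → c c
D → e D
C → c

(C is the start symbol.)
To compute CLOSURE, for each item [A → α.Bβ] where B is a non-terminal, add [B → .γ] for all productions B → γ; repeat for the newly added items until nothing changes.

Start with: [D → e D .]
The dot is at the end, so nothing is added.

CLOSURE = { [D → e D .] }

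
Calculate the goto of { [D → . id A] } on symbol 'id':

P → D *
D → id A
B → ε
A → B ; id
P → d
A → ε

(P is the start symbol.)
{ [A → . B ; id], [A → .], [B → .], [D → id . A] }

GOTO(I, 'id') = CLOSURE({ [A → αX.β] : [A → α.Xβ] ∈ I, X = 'id' })

Items with dot before 'id', with the dot advanced:
  [D → . id A] → [D → id . A]
Closure of the advanced items:
  [D → id . A] has the dot before A: add [A → . B ; id], [A → .]
  [A → . B ; id] has the dot before B: add [B → .]

GOTO = { [A → . B ; id], [A → .], [B → .], [D → id . A] }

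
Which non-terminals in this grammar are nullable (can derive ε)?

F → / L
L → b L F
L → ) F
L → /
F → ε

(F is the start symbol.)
A non-terminal is nullable if it can derive ε (the empty string): either it has an ε-production, or it has a production whose right-hand side consists entirely of nullable non-terminals.

ε-productions: F → ε
So F is immediately nullable.
No further non-terminal can be added: every production for the remaining non-terminals contains a terminal or a non-nullable non-terminal.
Nullable = { 'F' }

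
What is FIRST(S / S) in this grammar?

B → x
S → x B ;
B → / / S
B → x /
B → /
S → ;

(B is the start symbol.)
{ ';', 'x' }

FIRST sets of the non-terminals involved (from the grammar, by fixed-point iteration):
  FIRST(S) = { ';', 'x' }

To compute FIRST(S / S), process the symbols left to right:
Symbol S is a non-terminal. Add FIRST(S) \ {ε} = { ';', 'x' }
S is not nullable (ε ∉ FIRST(S)), so stop here.
FIRST(S / S) = { ';', 'x' }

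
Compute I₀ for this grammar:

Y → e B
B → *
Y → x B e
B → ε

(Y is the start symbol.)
{ [Y → . e B], [Y → . x B e], [Y' → . Y] }

First, augment the grammar with Y' → Y
I₀ = CLOSURE({ [Y' → . Y] }):
  [Y' → . Y] has the dot before Y: add [Y → . e B], [Y → . x B e]
No further items can be added.

I₀ = { [Y → . e B], [Y → . x B e], [Y' → . Y] }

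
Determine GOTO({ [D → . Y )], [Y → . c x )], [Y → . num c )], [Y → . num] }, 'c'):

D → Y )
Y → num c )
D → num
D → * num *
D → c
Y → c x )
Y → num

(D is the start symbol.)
{ [Y → c . x )] }

GOTO(I, 'c') = CLOSURE({ [A → αX.β] : [A → α.Xβ] ∈ I, X = 'c' })

Items with dot before 'c', with the dot advanced:
  [Y → . c x )] → [Y → c . x )]
Closure adds nothing (no advanced item has the dot before a non-terminal).

GOTO = { [Y → c . x )] }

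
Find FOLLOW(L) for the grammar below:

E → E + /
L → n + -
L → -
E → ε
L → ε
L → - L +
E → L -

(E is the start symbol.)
To compute FOLLOW(L), find every occurrence of L on a right-hand side N → α L β: add FIRST(β) \ {ε}, and if β is empty or nullable also add FOLLOW(N). Iterate to a fixed point.

In L → - L +: L is followed by '+', add FIRST('+') \ {ε} = { '+' }
In E → L -: L is followed by '-', add FIRST('-') \ {ε} = { '-' }

Taking the union: FOLLOW(L) = { '+', '-' }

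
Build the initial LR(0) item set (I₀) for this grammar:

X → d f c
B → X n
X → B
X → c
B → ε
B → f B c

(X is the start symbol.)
First, augment the grammar with X' → X
I₀ = CLOSURE({ [X' → . X] }):
  [X' → . X] has the dot before X: add [X → . d f c], [X → . B], [X → . c]
  [X → . B] has the dot before B: add [B → . X n], [B → .], [B → . f B c]
No further items can be added.

I₀ = { [B → . X n], [B → . f B c], [B → .], [X → . B], [X → . c], [X → . d f c], [X' → . X] }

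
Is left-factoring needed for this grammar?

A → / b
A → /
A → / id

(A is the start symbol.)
Left-factoring is needed when two productions for the same non-terminal
share a common prefix on the right-hand side.

Productions for A:
  A → / b
  A → /
  A → / id

Found common prefix '/' in productions for A

Answer: Yes, A has productions with common prefix '/'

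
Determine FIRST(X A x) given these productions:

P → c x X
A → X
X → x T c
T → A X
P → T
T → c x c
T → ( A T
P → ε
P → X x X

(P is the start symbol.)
{ 'x' }

FIRST sets of the non-terminals involved (from the grammar, by fixed-point iteration):
  FIRST(X) = { 'x' }

To compute FIRST(X A x), process the symbols left to right:
Symbol X is a non-terminal. Add FIRST(X) \ {ε} = { 'x' }
X is not nullable (ε ∉ FIRST(X)), so stop here.
FIRST(X A x) = { 'x' }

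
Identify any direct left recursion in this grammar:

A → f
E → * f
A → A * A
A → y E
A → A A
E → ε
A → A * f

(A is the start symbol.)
Yes, A is left-recursive

Direct left recursion occurs when N → N α for some non-terminal N (the right-hand side begins with the left-hand side itself).

A → f: starts with f
E → * f: starts with '*'
A → A * A: LEFT RECURSIVE (starts with A)
A → y E: starts with y
A → A A: LEFT RECURSIVE (starts with A)
E → ε: starts with ε
A → A * f: LEFT RECURSIVE (starts with A)

The grammar has direct left recursion on: A.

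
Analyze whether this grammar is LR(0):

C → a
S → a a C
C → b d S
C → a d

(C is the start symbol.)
Augment with C' → C and build the canonical LR(0) collection (I0 = CLOSURE({[C' → . C]}), then GOTO on every symbol after a dot until no new states appear). It has 10 states:
  I0: { [C → . a d], [C → . a], [C → . b d S], [C' → . C] }  — shift
  I1: { [C' → C .] }  — accept
  I2: { [C → a . d], [C → a .] }  — shift, reduce
  I3: { [C → b . d S] }  — shift
  I4: { [C → b d . S], [S → . a a C] }  — shift
  I5: { [C → b d S .] }  — reduce
  I6: { [S → a . a C] }  — shift
  I7: { [C → . a d], [C → . a], [C → . b d S], [S → a a . C] }  — shift
  I8: { [S → a a C .] }  — reduce
  I9: { [C → a d .] }  — reduce

Conflict in state I2:
  Shift-reduce conflict between [C → a .] and [C → a . d]
So the grammar is NOT LR(0).

Answer: No. Shift-reduce conflict between [C → a .] and [C → a . d]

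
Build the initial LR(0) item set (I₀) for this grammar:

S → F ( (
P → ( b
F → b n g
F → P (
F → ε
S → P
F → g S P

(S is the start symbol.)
First, augment the grammar with S' → S
I₀ = CLOSURE({ [S' → . S] }):
  [S' → . S] has the dot before S: add [S → . F ( (], [S → . P]
  [S → . F ( (] has the dot before F: add [F → . b n g], [F → . P (], [F → .], [F → . g S P]
  [S → . P] has the dot before P: add [P → . ( b]
No further items can be added.

I₀ = { [F → . P (], [F → . b n g], [F → . g S P], [F → .], [P → . ( b], [S → . F ( (], [S → . P], [S' → . S] }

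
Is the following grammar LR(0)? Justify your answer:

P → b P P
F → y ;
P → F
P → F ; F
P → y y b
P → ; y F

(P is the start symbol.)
No. Shift-reduce conflict between [P → F .] and [P → F . ; F]

A grammar is LR(0) if no state in the canonical LR(0) collection has:
  - both a shift item (dot before a terminal) and a complete item (shift-reduce conflict), or
  - two or more complete items (reduce-reduce conflict; the accept item [P' → P .] counts as a complete item here).

Augment with P' → P and build the canonical LR(0) collection (I0 = CLOSURE({[P' → . P]}), then GOTO on every symbol after a dot until no new states appear). It has 16 states:
  I0: { [F → . y ;], [P → . ; y F], [P → . F ; F], [P → . F], [P → . b P P], [P → . y y b], [P' → . P] }  — shift
  I1: { [P → ; . y F] }  — shift
  I2: { [P → F . ; F], [P → F .] }  — shift, reduce
  I3: { [P' → P .] }  — accept
  I4: { [F → . y ;], [P → . ; y F], [P → . F ; F], [P → . F], [P → . b P P], [P → . y y b], [P → b . P P] }  — shift
  I5: { [F → y . ;], [P → y . y b] }  — shift
  I6: { [F → y ; .] }  — reduce
  I7: { [P → y y . b] }  — shift
  I8: { [P → y y b .] }  — reduce
  I9: { [F → . y ;], [P → . ; y F], [P → . F ; F], [P → . F], [P → . b P P], [P → . y y b], [P → b P . P] }  — shift
  I10: { [P → b P P .] }  — reduce
  I11: { [F → . y ;], [P → F ; . F] }  — shift
  I12: { [P → F ; F .] }  — reduce
  I13: { [F → y . ;] }  — shift
  I14: { [F → . y ;], [P → ; y . F] }  — shift
  I15: { [P → ; y F .] }  — reduce

Conflict in state I2:
  Shift-reduce conflict between [P → F .] and [P → F . ; F]
So the grammar is NOT LR(0).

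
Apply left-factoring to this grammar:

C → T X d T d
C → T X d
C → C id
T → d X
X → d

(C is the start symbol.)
Left-factoring transforms A → αβ₁ | αβ₂ into A → αA' and A' → β₁ | β₂
(α is the longest common prefix among the alternatives). Repeat until
no nonterminal has two alternatives with a common prefix.

Round 1: C has alternatives sharing prefix 'T X d'. Introduce C': C → T X d C'
  Add: C' → T d
  Add: C' → ε

No remaining common prefixes — done.

Resulting grammar:
C → T X d C'
C' → T d
C' → ε
C → C id
T → d X
X → d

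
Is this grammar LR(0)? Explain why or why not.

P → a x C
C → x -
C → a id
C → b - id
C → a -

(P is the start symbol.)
Yes, the grammar is LR(0)

Augment with P' → P and build the canonical LR(0) collection (I0 = CLOSURE({[P' → . P]}), then GOTO on every symbol after a dot until no new states appear). It has 13 states:
  I0: { [P → . a x C], [P' → . P] }  — shift
  I1: { [P' → P .] }  — accept
  I2: { [P → a . x C] }  — shift
  I3: { [C → . a -], [C → . a id], [C → . b - id], [C → . x -], [P → a x . C] }  — shift
  I4: { [P → a x C .] }  — reduce
  I5: { [C → a . -], [C → a . id] }  — shift
  I6: { [C → b . - id] }  — shift
  I7: { [C → x . -] }  — shift
  I8: { [C → x - .] }  — reduce
  I9: { [C → b - . id] }  — shift
  I10: { [C → b - id .] }  — reduce
  I11: { [C → a - .] }  — reduce
  I12: { [C → a id .] }  — reduce

Every state is either a pure shift/goto state or contains exactly one complete item and nothing to shift — no conflicts. The grammar is LR(0).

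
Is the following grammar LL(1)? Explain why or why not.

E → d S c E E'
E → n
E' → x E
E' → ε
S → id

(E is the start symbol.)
No. Predict set conflict for E': { 'x' }

Relevant sets:
  FOLLOW(E') = { $, 'x' }

For E:
  PREDICT(E → d S c E E') = { 'd' }
  PREDICT(E → n) = { 'n' }
For E':
  PREDICT(E' → x E) = { 'x' }
  PREDICT(E' → ε) = { $, 'x' }
S has a single production, so nothing to check there.

Conflict found: Predict set conflict for E': { 'x' }
The grammar is NOT LL(1).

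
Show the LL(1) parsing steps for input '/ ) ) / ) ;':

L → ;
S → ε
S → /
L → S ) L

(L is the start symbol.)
Stack is shown with the top on the left.

Stack    Input          Action
------------------------------
L $      / ) ) / ) ; $  output L → S ) L
S ) L $  / ) ) / ) ; $  output S → /
/ ) L $  / ) ) / ) ; $  match '/'
) L $    ) ) / ) ; $    match ')'
L $      ) / ) ; $      output L → S ) L
S ) L $  ) / ) ; $      output S → ε
) L $    ) / ) ; $      match ')'
L $      / ) ; $        output L → S ) L
S ) L $  / ) ; $        output S → /
/ ) L $  / ) ; $        match '/'
) L $    ) ; $          match ')'
L $      ; $            output L → ;
; $      ; $            match ';'
$        $              accept

The string is accepted.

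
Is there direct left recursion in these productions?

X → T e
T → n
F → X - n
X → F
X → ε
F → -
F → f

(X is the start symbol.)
No direct left recursion

X → T e: starts with T
T → n: starts with n
F → X - n: starts with X
X → F: starts with F
X → ε: starts with ε
F → -: starts with '-'
F → f: starts with f

No direct left recursion found.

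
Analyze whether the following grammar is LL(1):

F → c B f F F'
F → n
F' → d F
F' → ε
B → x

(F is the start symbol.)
No. Predict set conflict for F': { 'd' }

Relevant sets:
  FOLLOW(F') = { $, 'd' }

For F:
  PREDICT(F → c B f F F') = { 'c' }
  PREDICT(F → n) = { 'n' }
For F':
  PREDICT(F' → d F) = { 'd' }
  PREDICT(F' → ε) = { $, 'd' }
B has a single production, so nothing to check there.

Conflict found: Predict set conflict for F': { 'd' }
The grammar is NOT LL(1).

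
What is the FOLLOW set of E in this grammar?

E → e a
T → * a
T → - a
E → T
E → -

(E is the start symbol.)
To compute FOLLOW(E), find every occurrence of E on a right-hand side N → α E β: add FIRST(β) \ {ε}, and if β is empty or nullable also add FOLLOW(N). Iterate to a fixed point.

E is the start symbol, so $ ∈ FOLLOW(E).
E does not occur on any right-hand side.

Taking the union: FOLLOW(E) = { $ }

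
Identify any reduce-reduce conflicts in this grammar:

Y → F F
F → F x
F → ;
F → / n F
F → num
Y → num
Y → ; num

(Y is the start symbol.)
Yes — I5: [F → num .] vs [Y → num .]

A reduce-reduce conflict occurs when an LR(0) state has two complete items [A → α .] and [B → β .] — both call for a reduction, and with no lookahead the parser cannot choose between them.

Augment with Y' → Y and build the canonical LR(0) collection (I0 = CLOSURE({[Y' → . Y]}), then GOTO on every symbol after a dot until no new states appear). It has 13 states:
  I0: { [F → . / n F], [F → . ;], [F → . F x], [F → . num], [Y → . ; num], [Y → . F F], [Y → . num], [Y' → . Y] }  — shift
  I1: { [F → / . n F] }  — shift
  I2: { [F → ; .], [Y → ; . num] }  — shift, reduce
  I3: { [F → . / n F], [F → . ;], [F → . F x], [F → . num], [F → F . x], [Y → F . F] }  — shift
  I4: { [Y' → Y .] }  — accept
  I5: { [F → num .], [Y → num .] }  — 2 reduces
  I6: { [F → ; .] }  — reduce
  I7: { [F → F . x], [Y → F F .] }  — shift, reduce
  I8: { [F → num .] }  — reduce
  I9: { [F → F x .] }  — reduce
  I10: { [Y → ; num .] }  — reduce
  I11: { [F → . / n F], [F → . ;], [F → . F x], [F → . num], [F → / n . F] }  — shift
  I12: { [F → / n F .], [F → F . x] }  — shift, reduce

I5 contains complete items [F → num .], [Y → num .] — reduce-reduce conflict.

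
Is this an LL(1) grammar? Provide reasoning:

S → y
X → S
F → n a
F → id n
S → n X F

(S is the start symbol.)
Yes, the grammar is LL(1).

A grammar is LL(1) if for each non-terminal N with multiple productions, the predict sets of those productions are pairwise disjoint, where PREDICT(N → α) = (FIRST(α) \ {ε}) ∪ (FOLLOW(N) if α ⇒* ε).

For S:
  PREDICT(S → y) = { 'y' }
  PREDICT(S → n X F) = { 'n' }
For F:
  PREDICT(F → n a) = { 'n' }
  PREDICT(F → id n) = { 'id' }
X has a single production, so nothing to check there.

All predict sets are disjoint. The grammar IS LL(1).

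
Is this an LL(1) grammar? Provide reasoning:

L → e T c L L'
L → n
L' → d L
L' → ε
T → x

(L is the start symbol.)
A grammar is LL(1) if for each non-terminal N with multiple productions, the predict sets of those productions are pairwise disjoint, where PREDICT(N → α) = (FIRST(α) \ {ε}) ∪ (FOLLOW(N) if α ⇒* ε).

Relevant sets:
  FOLLOW(L') = { $, 'd' }

For L:
  PREDICT(L → e T c L L') = { 'e' }
  PREDICT(L → n) = { 'n' }
For L':
  PREDICT(L' → d L) = { 'd' }
  PREDICT(L' → ε) = { $, 'd' }
T has a single production, so nothing to check there.

Conflict found: Predict set conflict for L': { 'd' }
The grammar is NOT LL(1).

Answer: No. Predict set conflict for L': { 'd' }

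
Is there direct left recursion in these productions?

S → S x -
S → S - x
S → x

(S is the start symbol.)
Yes, S is left-recursive

S → S x -: LEFT RECURSIVE (starts with S)
S → S - x: LEFT RECURSIVE (starts with S)
S → x: starts with x

The grammar has direct left recursion on: S.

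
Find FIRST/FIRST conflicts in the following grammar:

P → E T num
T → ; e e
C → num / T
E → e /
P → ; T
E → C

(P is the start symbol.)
A FIRST/FIRST conflict occurs when two productions N → α and N → β for the same non-terminal have FIRST(α) ∩ FIRST(β) ≠ ∅ (with ε ∈ FIRST of a nullable right-hand side, so two nullable alternatives also conflict).

FIRST sets of the non-terminals at (or reachable through a nullable prefix from) the front of some alternative:
  FIRST(E) = { 'e', 'num' }
  FIRST(C) = { 'num' }

Productions for P:
  P → E T num: FIRST = { 'e', 'num' }
  P → ; T: FIRST = { ';' }
Productions for E:
  E → e /: FIRST = { 'e' }
  E → C: FIRST = { 'num' }
T, C have only one production, so no FIRST/FIRST conflict is possible there.

All alternatives of each non-terminal have pairwise disjoint FIRST sets.

Answer: No FIRST/FIRST conflicts.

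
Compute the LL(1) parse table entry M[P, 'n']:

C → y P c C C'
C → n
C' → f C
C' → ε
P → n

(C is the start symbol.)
P → n

To find M[P, 'n'], we find productions for P where 'n' is in the predict set (PREDICT(N → α) = (FIRST(α) \ {ε}) ∪ (FOLLOW(N) if α ⇒* ε)).

P → n: PREDICT = { 'n' }
  'n' is in predict set, so this production goes in M[P, 'n']

M[P, 'n'] = P → n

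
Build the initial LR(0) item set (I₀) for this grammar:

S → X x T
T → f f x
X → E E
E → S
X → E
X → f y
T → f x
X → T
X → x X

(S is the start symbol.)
First, augment the grammar with S' → S
I₀ = CLOSURE({ [S' → . S] }):
  [S' → . S] has the dot before S: add [S → . X x T]
  [S → . X x T] has the dot before X: add [X → . E E], [X → . E], [X → . f y], [X → . T], [X → . x X]
  [X → . E E] has the dot before E: add [E → . S]
  [X → . T] has the dot before T: add [T → . f f x], [T → . f x]
No further items can be added.

I₀ = { [E → . S], [S → . X x T], [S' → . S], [T → . f f x], [T → . f x], [X → . E E], [X → . E], [X → . T], [X → . f y], [X → . x X] }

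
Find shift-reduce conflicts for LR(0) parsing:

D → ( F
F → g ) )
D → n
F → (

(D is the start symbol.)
No shift-reduce conflicts

A shift-reduce conflict occurs when an LR(0) state has both:
  - a complete (reduce) item [A → α .] (dot at the end), and
  - a shift item [B → β . c γ] (dot before a terminal).

Augment with D' → D and build the canonical LR(0) collection (I0 = CLOSURE({[D' → . D]}), then GOTO on every symbol after a dot until no new states appear). It has 9 states:
  I0: { [D → . ( F], [D → . n], [D' → . D] }  — shift
  I1: { [D → ( . F], [F → . (], [F → . g ) )] }  — shift
  I2: { [D' → D .] }  — accept
  I3: { [D → n .] }  — reduce
  I4: { [F → ( .] }  — reduce
  I5: { [D → ( F .] }  — reduce
  I6: { [F → g . ) )] }  — shift
  I7: { [F → g ) . )] }  — shift
  I8: { [F → g ) ) .] }  — reduce

No state contains both a complete item and a shift item.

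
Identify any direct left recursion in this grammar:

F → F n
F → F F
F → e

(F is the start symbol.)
Direct left recursion occurs when N → N α for some non-terminal N (the right-hand side begins with the left-hand side itself).

F → F n: LEFT RECURSIVE (starts with F)
F → F F: LEFT RECURSIVE (starts with F)
F → e: starts with e

The grammar has direct left recursion on: F.

Answer: Yes, F is left-recursive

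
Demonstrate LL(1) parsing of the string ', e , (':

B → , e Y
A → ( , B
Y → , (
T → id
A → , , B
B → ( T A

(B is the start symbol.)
LL(1) parsing maintains a stack (initially the start symbol over $) and the input. At each step: if the stack top is a terminal, match it against the current input token; if it is a non-terminal N, replace it with the RHS of M[N, lookahead] (the unique production whose predict set contains the lookahead).

Stack is shown with the top on the left.

Stack    Input      Action
--------------------------
B $      , e , ( $  output B → , e Y
, e Y $  , e , ( $  match ','
e Y $    e , ( $    match 'e'
Y $      , ( $      output Y → , (
, ( $    , ( $      match ','
( $      ( $        match '('
$        $          accept

The string is accepted.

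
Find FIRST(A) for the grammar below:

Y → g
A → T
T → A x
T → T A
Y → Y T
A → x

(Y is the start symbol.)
{ 'x' }

To compute FIRST(A), examine every production with A on the left-hand side, reading each right-hand side left to right until a non-nullable symbol is reached.

FIRST sets of the other non-terminals involved (by the same procedure, iterated to a fixed point):
  FIRST(T) = { 'x' }

From A → T:
  - T is a non-terminal: add FIRST(T) \ {ε} = { 'x' }
    T is not nullable, so stop
From A → x:
  - x is a terminal: add 'x' and stop

Collecting: FIRST(A) = { 'x' }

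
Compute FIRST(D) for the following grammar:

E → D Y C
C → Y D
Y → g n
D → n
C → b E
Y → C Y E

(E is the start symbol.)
{ 'n' }

To compute FIRST(D), examine every production with D on the left-hand side, reading each right-hand side left to right until a non-nullable symbol is reached.

From D → n:
  - n is a terminal: add 'n' and stop

Collecting: FIRST(D) = { 'n' }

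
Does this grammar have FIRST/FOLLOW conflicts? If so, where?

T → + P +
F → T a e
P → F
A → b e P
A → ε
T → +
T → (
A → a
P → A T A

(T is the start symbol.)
No FIRST/FOLLOW conflicts.

Nullable non-terminals: A.

A: nullable alternative(s) A → ε; FOLLOW(A) = { '(', '+' }
  A → b e P: FIRST \ {ε} = { 'b' } — disjoint from FOLLOW(A)
  A → ε: FIRST \ {ε} = { } — this is the only nullable alternative, skip
  A → a: FIRST \ {ε} = { 'a' } — disjoint from FOLLOW(A)

F, P, T have no nullable alternative, so no FIRST/FOLLOW check is needed there.

No FIRST/FOLLOW conflicts found.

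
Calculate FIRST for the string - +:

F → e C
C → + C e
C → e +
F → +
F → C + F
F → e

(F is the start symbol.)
To compute FIRST(- +), process the symbols left to right:
Symbol - is a terminal. Add '-' and stop.
FIRST(- +) = { '-' }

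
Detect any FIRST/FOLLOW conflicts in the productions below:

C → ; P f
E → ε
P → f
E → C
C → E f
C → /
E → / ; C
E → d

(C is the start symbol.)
Yes. E → C with FOLLOW(E) on { 'f' }

A FIRST/FOLLOW conflict occurs when a non-terminal N has a nullable alternative N → β (β ⇒* ε) and another alternative N → α with FIRST(α) ∩ FOLLOW(N) ≠ ∅: on such a lookahead the parser cannot decide between expanding α and letting N vanish via β.

Nullable non-terminals: E.
FIRST sets used below: FIRST(C) = { '/', ';', 'd', 'f' }

E: nullable alternative(s) E → ε; FOLLOW(E) = { 'f' }
  E → ε: FIRST \ {ε} = { } — this is the only nullable alternative, skip
  E → C: FIRST \ {ε} = { '/', ';', 'd', 'f' } — overlaps FOLLOW(E) on { 'f' }: CONFLICT
  E → / ; C: FIRST \ {ε} = { '/' } — disjoint from FOLLOW(E)
  E → d: FIRST \ {ε} = { 'd' } — disjoint from FOLLOW(E)

C, P have no nullable alternative, so no FIRST/FOLLOW check is needed there.

So the grammar has 1 FIRST/FOLLOW conflict (marked CONFLICT above).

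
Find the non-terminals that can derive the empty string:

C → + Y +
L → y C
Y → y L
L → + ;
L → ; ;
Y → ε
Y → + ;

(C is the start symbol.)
A non-terminal is nullable if it can derive ε (the empty string): either it has an ε-production, or it has a production whose right-hand side consists entirely of nullable non-terminals.

ε-productions: Y → ε
So Y is immediately nullable.
No further non-terminal can be added: every production for the remaining non-terminals contains a terminal or a non-nullable non-terminal.
Nullable = { 'Y' }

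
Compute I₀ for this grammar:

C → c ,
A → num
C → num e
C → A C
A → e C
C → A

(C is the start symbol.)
{ [A → . e C], [A → . num], [C → . A C], [C → . A], [C → . c ,], [C → . num e], [C' → . C] }

First, augment the grammar with C' → C
I₀ = CLOSURE({ [C' → . C] }):
  [C' → . C] has the dot before C: add [C → . c ,], [C → . num e], [C → . A C], [C → . A]
  [C → . A C] has the dot before A: add [A → . num], [A → . e C]
No further items can be added.

I₀ = { [A → . e C], [A → . num], [C → . A C], [C → . A], [C → . c ,], [C → . num e], [C' → . C] }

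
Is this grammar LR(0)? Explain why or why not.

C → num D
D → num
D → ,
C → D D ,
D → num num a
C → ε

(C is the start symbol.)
No. Shift-reduce conflict between [C → .] and [C → . num D]

A grammar is LR(0) if no state in the canonical LR(0) collection has:
  - both a shift item (dot before a terminal) and a complete item (shift-reduce conflict), or
  - two or more complete items (reduce-reduce conflict; the accept item [C' → C .] counts as a complete item here).

Augment with C' → C and build the canonical LR(0) collection (I0 = CLOSURE({[C' → . C]}), then GOTO on every symbol after a dot until no new states appear). It has 12 states:
  I0: { [C → . D D ,], [C → . num D], [C → .], [C' → . C], [D → . ,], [D → . num num a], [D → . num] }  — shift, reduce
  I1: { [D → , .] }  — reduce
  I2: { [C' → C .] }  — accept
  I3: { [C → D . D ,], [D → . ,], [D → . num num a], [D → . num] }  — shift
  I4: { [C → num . D], [D → . ,], [D → . num num a], [D → . num], [D → num . num a], [D → num .] }  — shift, reduce
  I5: { [C → num D .] }  — reduce
  I6: { [D → num . num a], [D → num .], [D → num num . a] }  — shift, reduce
  I7: { [D → num num a .] }  — reduce
  I8: { [D → num num . a] }  — shift
  I9: { [C → D D . ,] }  — shift
  I10: { [D → num . num a], [D → num .] }  — shift, reduce
  I11: { [C → D D , .] }  — reduce

Conflict in state I0:
  Shift-reduce conflict between [C → .] and [C → . num D]
So the grammar is NOT LR(0).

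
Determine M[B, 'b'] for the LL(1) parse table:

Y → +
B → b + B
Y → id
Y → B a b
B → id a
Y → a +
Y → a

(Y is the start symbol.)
To find M[B, 'b'], we find productions for B where 'b' is in the predict set (PREDICT(N → α) = (FIRST(α) \ {ε}) ∪ (FOLLOW(N) if α ⇒* ε)).

B → b + B: PREDICT = { 'b' }
  'b' is in predict set, so this production goes in M[B, 'b']
B → id a: PREDICT = { 'id' }

M[B, 'b'] = B → b + B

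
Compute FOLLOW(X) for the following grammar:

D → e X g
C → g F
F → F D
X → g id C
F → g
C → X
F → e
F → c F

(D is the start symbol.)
{ 'g' }

To compute FOLLOW(X), find every occurrence of X on a right-hand side N → α X β: add FIRST(β) \ {ε}, and if β is empty or nullable also add FOLLOW(N). Iterate to a fixed point.

In D → e X g: X is followed by g, add FIRST(g) \ {ε} = { 'g' }
In C → X: X is at the end, add FOLLOW(C)

The FOLLOW sets referred to above (computed the same way, to a fixed point):
  FOLLOW(C) = { 'g' }

Taking the union: FOLLOW(X) = { 'g' }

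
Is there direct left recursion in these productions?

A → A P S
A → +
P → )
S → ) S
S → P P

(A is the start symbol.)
A → A P S: LEFT RECURSIVE (starts with A)
A → +: starts with '+'
P → ): starts with ')'
S → ) S: starts with ')'
S → P P: starts with P

The grammar has direct left recursion on: A.

Answer: Yes, A is left-recursive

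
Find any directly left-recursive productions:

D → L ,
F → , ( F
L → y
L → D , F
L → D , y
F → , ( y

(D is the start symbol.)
No direct left recursion

Direct left recursion occurs when N → N α for some non-terminal N (the right-hand side begins with the left-hand side itself).

D → L ,: starts with L
F → , ( F: starts with ','
L → y: starts with y
L → D , F: starts with D
L → D , y: starts with D
F → , ( y: starts with ','

No direct left recursion found.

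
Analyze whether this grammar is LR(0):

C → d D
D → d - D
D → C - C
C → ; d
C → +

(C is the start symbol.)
Yes, the grammar is LR(0)

Augment with C' → C and build the canonical LR(0) collection (I0 = CLOSURE({[C' → . C]}), then GOTO on every symbol after a dot until no new states appear). It has 13 states:
  I0: { [C → . +], [C → . ; d], [C → . d D], [C' → . C] }  — shift
  I1: { [C → + .] }  — reduce
  I2: { [C → ; . d] }  — shift
  I3: { [C' → C .] }  — accept
  I4: { [C → . +], [C → . ; d], [C → . d D], [C → d . D], [D → . C - C], [D → . d - D] }  — shift
  I5: { [D → C . - C] }  — shift
  I6: { [C → d D .] }  — reduce
  I7: { [C → . +], [C → . ; d], [C → . d D], [C → d . D], [D → . C - C], [D → . d - D], [D → d . - D] }  — shift
  I8: { [C → . +], [C → . ; d], [C → . d D], [D → . C - C], [D → . d - D], [D → d - . D] }  — shift
  I9: { [D → d - D .] }  — reduce
  I10: { [C → . +], [C → . ; d], [C → . d D], [D → C - . C] }  — shift
  I11: { [D → C - C .] }  — reduce
  I12: { [C → ; d .] }  — reduce

Every state is either a pure shift/goto state or contains exactly one complete item and nothing to shift — no conflicts. The grammar is LR(0).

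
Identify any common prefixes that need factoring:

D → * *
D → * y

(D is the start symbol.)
Left-factoring is needed when two productions for the same non-terminal
share a common prefix on the right-hand side.

Productions for D:
  D → * *
  D → * y

Found common prefix '*' in productions for D

Answer: Yes, D has productions with common prefix '*'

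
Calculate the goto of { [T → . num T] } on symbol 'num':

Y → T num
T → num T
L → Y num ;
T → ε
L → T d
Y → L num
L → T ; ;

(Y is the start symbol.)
GOTO(I, 'num') = CLOSURE({ [A → αX.β] : [A → α.Xβ] ∈ I, X = 'num' })

Items with dot before 'num', with the dot advanced:
  [T → . num T] → [T → num . T]
Closure of the advanced items:
  [T → num . T] has the dot before T: add [T → . num T], [T → .]

GOTO = { [T → . num T], [T → .], [T → num . T] }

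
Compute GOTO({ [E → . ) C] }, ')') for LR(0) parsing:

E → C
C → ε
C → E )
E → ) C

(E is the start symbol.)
GOTO(I, ')') = CLOSURE({ [A → αX.β] : [A → α.Xβ] ∈ I, X = ')' })

Items with dot before ')', with the dot advanced:
  [E → . ) C] → [E → ) . C]
Closure of the advanced items:
  [E → ) . C] has the dot before C: add [C → .], [C → . E )]
  [C → . E )] has the dot before E: add [E → . C], [E → . ) C]

GOTO = { [C → . E )], [C → .], [E → ) . C], [E → . ) C], [E → . C] }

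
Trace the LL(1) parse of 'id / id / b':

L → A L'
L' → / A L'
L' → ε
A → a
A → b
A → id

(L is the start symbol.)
LL(1) parsing maintains a stack (initially the start symbol over $) and the input. At each step: if the stack top is a terminal, match it against the current input token; if it is a non-terminal N, replace it with the RHS of M[N, lookahead] (the unique production whose predict set contains the lookahead).

Stack is shown with the top on the left.

Stack     Input          Action
-------------------------------
L $       id / id / b $  output L → A L'
A L' $    id / id / b $  output A → id
id L' $   id / id / b $  match 'id'
L' $      / id / b $     output L' → / A L'
/ A L' $  / id / b $     match '/'
A L' $    id / b $       output A → id
id L' $   id / b $       match 'id'
L' $      / b $          output L' → / A L'
/ A L' $  / b $          match '/'
A L' $    b $            output A → b
b L' $    b $            match 'b'
L' $      $              output L' → ε
$         $              accept

The string is accepted.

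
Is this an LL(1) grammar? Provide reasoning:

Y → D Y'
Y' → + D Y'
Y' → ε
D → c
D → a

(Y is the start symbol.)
Relevant sets:
  FOLLOW(Y') = { $ }

For Y':
  PREDICT(Y' → '+' D Y') = { '+' }
  PREDICT(Y' → ε) = { $ }
For D:
  PREDICT(D → c) = { 'c' }
  PREDICT(D → a) = { 'a' }
Y has a single production, so nothing to check there.

All predict sets are disjoint. The grammar IS LL(1).

Answer: Yes, the grammar is LL(1).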